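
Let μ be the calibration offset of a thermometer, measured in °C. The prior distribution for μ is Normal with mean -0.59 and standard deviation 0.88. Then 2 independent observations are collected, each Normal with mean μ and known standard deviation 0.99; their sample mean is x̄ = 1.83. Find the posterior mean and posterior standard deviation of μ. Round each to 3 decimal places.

With known σ, the Normal prior is conjugate. Weight on the data is w = (n/σ²)/(n/σ² + 1/τ₀²) = 2.04061/(2.04061+1.29132) = 0.61244.
Posterior mean = w·x̄ + (1−w)·μ₀ = 0.61244·1.83 + 0.38756·-0.59 = 0.892. Posterior variance = 1/(2.04061+1.29132) = 0.300126, so SD = 0.548.

Posterior mean ≈ 0.892; posterior SD ≈ 0.548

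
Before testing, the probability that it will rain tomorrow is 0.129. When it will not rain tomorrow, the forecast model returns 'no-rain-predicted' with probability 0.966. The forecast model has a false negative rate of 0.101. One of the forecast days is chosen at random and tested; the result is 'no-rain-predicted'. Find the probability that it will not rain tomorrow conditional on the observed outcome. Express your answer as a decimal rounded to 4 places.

Write H for 'it will rain tomorrow'. Prior odds H:¬H = 0.129/0.871 = 0.14811. For the 'no-rain-predicted' outcome, the likelihood ratio is 0.101/0.966 = 0.10455.
Posterior odds = 0.14811 × 0.10455 = 0.015485, so P(H|E) = 0.015485/(1+0.015485) = 0.0152. Then P(¬H|E) = 1 − 0.0152 = 0.9848.

P(¬H | E) ≈ 0.9848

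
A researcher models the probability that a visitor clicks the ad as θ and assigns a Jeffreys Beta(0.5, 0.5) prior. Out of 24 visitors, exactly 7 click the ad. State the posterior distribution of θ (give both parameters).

Observing 7 successes and 17 failures updates Beta(0.5, 0.5) by adding the success and failure counts to the two shape parameters: α = 0.5+7 = 7.5, β = 0.5+17 = 17.5.

Posterior: Beta(7.5, 17.5)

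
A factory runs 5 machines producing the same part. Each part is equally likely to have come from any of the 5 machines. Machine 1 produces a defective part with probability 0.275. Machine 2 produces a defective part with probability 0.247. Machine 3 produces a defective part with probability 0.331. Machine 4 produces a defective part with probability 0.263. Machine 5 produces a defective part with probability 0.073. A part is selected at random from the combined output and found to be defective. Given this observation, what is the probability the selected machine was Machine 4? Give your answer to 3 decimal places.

Tabulate prior·likelihood by source: [1] prior 0.2, lik 0.275, product 0.05500; [2] prior 0.2, lik 0.247, product 0.04940; [3] prior 0.2, lik 0.331, product 0.06620; [4] prior 0.2, lik 0.263, product 0.05260; [5] prior 0.2, lik 0.073, product 0.01460.
Normalizing constant = 0.23780; the posterior for Machine 4 is its product over the sum, 0.05260/0.23780 = 0.221.

Posterior probability ≈ 0.221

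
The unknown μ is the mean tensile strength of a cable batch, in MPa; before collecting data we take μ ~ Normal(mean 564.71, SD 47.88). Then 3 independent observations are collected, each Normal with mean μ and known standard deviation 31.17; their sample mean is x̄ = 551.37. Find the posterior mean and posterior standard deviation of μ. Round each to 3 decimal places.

Posterior mean ≈ 553.021; posterior SD ≈ 16.845

Prior precision 1/τ₀² = 1/47.88² = 0.00043621; data precision n/σ² = 3/31.17² = 0.00308779.
Posterior precision = 0.00043621 + 0.00308779 = 0.00352400, giving posterior SD = 1/√0.00352400 = 16.845.
Posterior mean = (0.00043621·564.71 + 0.00308779·551.37) / 0.00352400 = 553.021.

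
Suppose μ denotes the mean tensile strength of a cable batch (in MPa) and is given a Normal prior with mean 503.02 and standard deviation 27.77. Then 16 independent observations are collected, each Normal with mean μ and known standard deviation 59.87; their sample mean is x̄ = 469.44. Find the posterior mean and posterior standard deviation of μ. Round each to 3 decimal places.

Posterior mean ≈ 476.999; posterior SD ≈ 13.176

Prior precision 1/τ₀² = 1/27.77² = 0.00129673; data precision n/σ² = 16/59.87² = 0.00446377.
Posterior precision = 0.00129673 + 0.00446377 = 0.00576049, giving posterior SD = 1/√0.00576049 = 13.176.
Posterior mean = (0.00129673·503.02 + 0.00446377·469.44) / 0.00576049 = 476.999.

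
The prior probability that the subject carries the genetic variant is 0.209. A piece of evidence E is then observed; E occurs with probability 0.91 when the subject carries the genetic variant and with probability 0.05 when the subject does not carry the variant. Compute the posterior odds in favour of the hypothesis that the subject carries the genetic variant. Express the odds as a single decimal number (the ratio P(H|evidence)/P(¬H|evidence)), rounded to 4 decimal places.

Prior odds = 0.209/(1−0.209) = 0.26422. In log-odds, ln(0.26422) = -1.3310.
Add log likelihood ratio: ln(18.200) = 2.9014.
Posterior log-odds = 1.5705, so posterior odds = exp(1.5705) = 4.8088.

Posterior odds ≈ 4.8088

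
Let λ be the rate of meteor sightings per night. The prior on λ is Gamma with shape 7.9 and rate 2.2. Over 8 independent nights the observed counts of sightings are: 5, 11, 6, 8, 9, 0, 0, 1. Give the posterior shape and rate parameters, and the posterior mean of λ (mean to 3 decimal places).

Posterior: Gamma(shape=47.9, rate=10.2); mean ≈ 4.696

The Poisson likelihood adds the total count to the shape and the number of exposure periods to the rate. Here ∑xᵢ = 40 and n = 8, so shape 7.9→47.9 and rate 2.2→10.2.
Posterior mean = shape/rate = 47.9/10.2 = 4.696.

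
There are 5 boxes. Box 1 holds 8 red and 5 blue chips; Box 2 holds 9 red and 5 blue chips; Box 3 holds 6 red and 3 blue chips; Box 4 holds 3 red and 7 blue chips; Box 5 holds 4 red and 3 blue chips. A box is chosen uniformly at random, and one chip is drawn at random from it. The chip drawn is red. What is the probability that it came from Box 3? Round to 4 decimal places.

Posterior probability ≈ 0.2384

P(red|Box 1) = 0.6154; P(red|Box 2) = 0.6429; P(red|Box 3) = 0.6667; P(red|Box 4) = 0.3; P(red|Box 5) = 0.5714.
Prior × likelihood for each source: 0.2·0.6154=0.1231, 0.2·0.6429=0.1286, 0.2·0.6667=0.1333, 0.2·0.3=0.06000, 0.2·0.5714=0.1143. Summing gives P(red) = 0.55927.
P(Box 3 | red) = 0.1333 / 0.55927 = 0.2384.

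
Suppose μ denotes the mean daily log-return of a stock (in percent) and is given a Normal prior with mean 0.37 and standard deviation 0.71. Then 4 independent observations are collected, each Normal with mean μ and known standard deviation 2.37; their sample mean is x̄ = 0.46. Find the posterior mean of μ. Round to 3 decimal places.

Posterior mean ≈ 0.394

Prior precision 1/τ₀² = 1/0.71² = 1.98373; data precision n/σ² = 4/2.37² = 0.712137.
Posterior precision = 1.98373 + 0.712137 = 2.69587.
Posterior mean = (1.98373·0.37 + 0.712137·0.46) / 2.69587 = 0.394.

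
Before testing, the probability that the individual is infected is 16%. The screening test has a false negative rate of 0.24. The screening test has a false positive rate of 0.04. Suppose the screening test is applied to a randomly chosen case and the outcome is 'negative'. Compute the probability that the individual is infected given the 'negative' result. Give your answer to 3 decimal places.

P(H | E) ≈ 0.045

Let H be the event that the individual is infected. P(H) = 0.16, so P(¬H) = 0.84. With E the 'negative' result, P(E|H) = 0.24 and P(E|¬H) = 0.96.
P(E) = 0.24·0.16 + 0.96·0.84 = 0.038400 + 0.80640 = 0.84480.
By Bayes' theorem, P(H|E) = 0.038400 / 0.84480 = 0.045.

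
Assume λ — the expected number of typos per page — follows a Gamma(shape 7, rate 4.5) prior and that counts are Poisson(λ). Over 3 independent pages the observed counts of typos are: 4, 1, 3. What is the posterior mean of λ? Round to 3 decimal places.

Posterior mean ≈ 2.000

The Poisson likelihood adds the total count to the shape and the number of exposure periods to the rate. Here ∑xᵢ = 8 and n = 3, so shape 7→15 and rate 4.5→7.5.
Posterior mean = shape/rate = 15/7.5 = 2.000.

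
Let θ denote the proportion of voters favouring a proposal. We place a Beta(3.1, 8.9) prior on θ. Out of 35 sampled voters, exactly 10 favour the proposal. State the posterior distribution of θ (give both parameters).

The binomial likelihood is conjugate to the Beta prior: with 10 successes and 25 failures, the posterior is Beta(3.1+10, 8.9+25) = Beta(13.1, 33.9).

Posterior: Beta(13.1, 33.9)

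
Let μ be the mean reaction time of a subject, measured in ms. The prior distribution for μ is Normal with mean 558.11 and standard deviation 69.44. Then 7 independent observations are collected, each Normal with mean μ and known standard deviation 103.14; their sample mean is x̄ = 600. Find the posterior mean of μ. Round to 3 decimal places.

Posterior mean ≈ 589.962

Prior precision 1/τ₀² = 1/69.44² = 0.00020739; data precision n/σ² = 7/103.14² = 0.00065803.
Posterior precision = 0.00020739 + 0.00065803 = 0.00086541.
Posterior mean = (0.00020739·558.11 + 0.00065803·600) / 0.00086541 = 589.962.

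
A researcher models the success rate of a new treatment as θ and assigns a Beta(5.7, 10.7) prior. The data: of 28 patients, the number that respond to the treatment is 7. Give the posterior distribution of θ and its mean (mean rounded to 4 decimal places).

The binomial likelihood is conjugate to the Beta prior: with 7 successes and 21 failures, the posterior is Beta(5.7+7, 10.7+21) = Beta(12.7, 31.7).
Posterior mean = α/(α+β) = 12.7/44.4 = 0.2860.

Posterior: Beta(12.7, 31.7); mean ≈ 0.2860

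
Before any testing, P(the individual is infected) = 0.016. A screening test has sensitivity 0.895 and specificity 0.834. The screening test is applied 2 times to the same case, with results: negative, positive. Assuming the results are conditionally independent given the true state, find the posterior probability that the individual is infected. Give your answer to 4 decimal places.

With H the event that the individual is infected, the joint likelihood of the observed sequence is P(data|H) = 0.105·0.895 = 0.093975 and P(data|¬H) = 0.834·0.166 = 0.13844.
Bayes: P(H|data) = 0.016·0.093975 / (0.016·0.093975 + 0.984·0.13844) = 0.0015036/0.13773 = 0.0109.

Posterior P(H) ≈ 0.0109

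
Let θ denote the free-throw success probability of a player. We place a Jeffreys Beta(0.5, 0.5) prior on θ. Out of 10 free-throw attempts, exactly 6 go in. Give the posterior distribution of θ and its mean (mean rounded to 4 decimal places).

Observing 6 successes and 4 failures updates Beta(0.5, 0.5) by adding the success and failure counts to the two shape parameters: α = 0.5+6 = 6.5, β = 0.5+4 = 4.5.
E[θ | data] = 6.5/(6.5+4.5) = 0.5909.

Posterior: Beta(6.5, 4.5); mean ≈ 0.5909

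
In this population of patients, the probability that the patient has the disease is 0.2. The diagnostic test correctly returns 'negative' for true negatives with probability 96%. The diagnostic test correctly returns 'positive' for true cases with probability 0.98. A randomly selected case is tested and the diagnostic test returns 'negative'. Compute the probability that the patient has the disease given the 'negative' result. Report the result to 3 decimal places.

Write H for 'the patient has the disease'. Prior odds H:¬H = 0.2/0.8 = 0.25000. For the 'negative' outcome, the likelihood ratio is 0.02/0.96 = 0.020833.
Posterior odds = 0.25000 × 0.020833 = 0.0052083, so P(H|E) = 0.0052083/(1+0.0052083) = 0.005.

P(H | E) ≈ 0.005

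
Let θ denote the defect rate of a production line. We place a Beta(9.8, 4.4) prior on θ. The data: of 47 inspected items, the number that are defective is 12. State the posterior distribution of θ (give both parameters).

Posterior: Beta(21.8, 39.4)

The binomial likelihood is conjugate to the Beta prior: with 12 successes and 35 failures, the posterior is Beta(9.8+12, 4.4+35) = Beta(21.8, 39.4).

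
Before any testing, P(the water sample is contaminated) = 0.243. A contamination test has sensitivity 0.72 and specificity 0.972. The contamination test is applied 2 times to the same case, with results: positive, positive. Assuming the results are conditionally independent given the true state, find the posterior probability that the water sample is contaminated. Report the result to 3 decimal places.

Posterior P(H) ≈ 0.995

Let H be the event that the water sample is contaminated; start with P(H) = 0.243. P('positive'|H) = 0.72, P('positive'|¬H) = 0.028.
Update on result 1 ('positive'): P(H) ← 0.72·0.2430 / (0.72·0.2430 + 0.028·0.7570) = 0.17496/0.19616 = 0.8919.
Update on result 2 ('positive'): P(H) ← 0.72·0.8919 / (0.72·0.8919 + 0.028·0.1081) = 0.64220/0.64522 = 0.9953.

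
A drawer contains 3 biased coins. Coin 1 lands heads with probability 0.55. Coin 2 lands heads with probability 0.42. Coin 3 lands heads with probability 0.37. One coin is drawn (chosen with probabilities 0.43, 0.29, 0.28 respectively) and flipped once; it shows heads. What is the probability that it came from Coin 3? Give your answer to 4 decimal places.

Posterior probability ≈ 0.2243

P(heads|C1) = 0.55; P(heads|C2) = 0.42; P(heads|C3) = 0.37.
Prior × likelihood for each source: 0.43·0.55=0.2365, 0.29·0.42=0.1218, 0.28·0.37=0.1036. Summing gives P(heads) = 0.46190.
P(Coin 3 | heads) = 0.1036 / 0.46190 = 0.2243.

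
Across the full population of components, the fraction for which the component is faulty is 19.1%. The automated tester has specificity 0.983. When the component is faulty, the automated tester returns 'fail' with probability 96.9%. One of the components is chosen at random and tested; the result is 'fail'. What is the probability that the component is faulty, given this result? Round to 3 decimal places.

Let H be the event that the component is faulty. P(H) = 0.191, so P(¬H) = 0.809. With E the 'fail' result, P(E|H) = 0.969 and P(E|¬H) = 0.017.
P(E) = 0.969·0.191 + 0.017·0.809 = 0.18508 + 0.013753 = 0.19883.
By Bayes' theorem, P(H|E) = 0.18508 / 0.19883 = 0.931.

P(H | E) ≈ 0.931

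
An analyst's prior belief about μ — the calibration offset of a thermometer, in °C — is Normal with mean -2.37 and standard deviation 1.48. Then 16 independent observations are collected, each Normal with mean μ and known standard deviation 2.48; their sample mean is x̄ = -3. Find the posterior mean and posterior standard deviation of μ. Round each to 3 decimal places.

Prior precision 1/τ₀² = 1/1.48² = 0.456538; data precision n/σ² = 16/2.48² = 2.60146.
Posterior precision = 0.456538 + 2.60146 = 3.05799, giving posterior SD = 1/√3.05799 = 0.572.
Posterior mean = (0.456538·-2.37 + 2.60146·-3) / 3.05799 = -2.906.

Posterior mean ≈ -2.906; posterior SD ≈ 0.572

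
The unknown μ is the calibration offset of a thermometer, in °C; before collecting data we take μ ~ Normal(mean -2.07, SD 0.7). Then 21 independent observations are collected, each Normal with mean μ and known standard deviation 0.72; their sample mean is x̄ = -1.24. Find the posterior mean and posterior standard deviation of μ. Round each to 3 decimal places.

Posterior mean ≈ -1.280; posterior SD ≈ 0.153

Prior precision 1/τ₀² = 1/0.7² = 2.04082; data precision n/σ² = 21/0.72² = 40.5093.
Posterior precision = 2.04082 + 40.5093 = 42.5501, giving posterior SD = 1/√42.5501 = 0.153.
Posterior mean = (2.04082·-2.07 + 40.5093·-1.24) / 42.5501 = -1.280.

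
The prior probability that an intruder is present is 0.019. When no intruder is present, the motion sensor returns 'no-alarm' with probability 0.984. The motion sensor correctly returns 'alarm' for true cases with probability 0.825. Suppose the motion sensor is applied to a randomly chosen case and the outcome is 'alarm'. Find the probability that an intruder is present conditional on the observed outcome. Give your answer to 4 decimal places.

P(H | E) ≈ 0.4997

Let H be the event that an intruder is present. P(H) = 0.019, so P(¬H) = 0.981. With E the 'alarm' result, P(E|H) = 0.825 and P(E|¬H) = 0.016.
P(E) = 0.825·0.019 + 0.016·0.981 = 0.015675 + 0.015696 = 0.031371.
By Bayes' theorem, P(H|E) = 0.015675 / 0.031371 = 0.4997.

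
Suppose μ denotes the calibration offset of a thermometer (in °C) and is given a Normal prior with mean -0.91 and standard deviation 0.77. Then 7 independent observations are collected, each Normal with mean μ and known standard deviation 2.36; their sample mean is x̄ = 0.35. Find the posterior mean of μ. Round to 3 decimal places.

Posterior mean ≈ -0.372

With known σ, the Normal prior is conjugate. Weight on the data is w = (n/σ²)/(n/σ² + 1/τ₀²) = 1.25682/(1.25682+1.68663) = 0.42699.
Posterior mean = w·x̄ + (1−w)·μ₀ = 0.42699·0.35 + 0.57301·-0.91 = -0.372.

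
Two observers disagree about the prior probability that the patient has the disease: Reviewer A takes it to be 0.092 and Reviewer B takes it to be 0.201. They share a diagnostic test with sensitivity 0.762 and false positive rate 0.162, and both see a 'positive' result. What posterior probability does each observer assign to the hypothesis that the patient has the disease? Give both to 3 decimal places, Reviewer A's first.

Reviewer A: 0.323; Reviewer B: 0.542

The likelihood ratio for a 'positive' result is 0.762/0.162 = 4.7037.
Reviewer A: prior odds 0.092/0.908 = 0.10132; posterior odds 0.47659; posterior probability 0.323.
Reviewer B: prior odds 0.201/0.799 = 0.25156; posterior odds 1.1833; posterior probability 0.542.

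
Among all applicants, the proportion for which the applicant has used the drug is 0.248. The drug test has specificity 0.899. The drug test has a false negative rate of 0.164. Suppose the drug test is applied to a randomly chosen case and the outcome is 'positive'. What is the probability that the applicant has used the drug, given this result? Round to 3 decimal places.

Write H for 'the applicant has used the drug'. Prior odds H:¬H = 0.248/0.752 = 0.32979. For the 'positive' outcome, the likelihood ratio is 0.836/0.101 = 8.2772.
Posterior odds = 0.32979 × 8.2772 = 2.7297, so P(H|E) = 2.7297/(1+2.7297) = 0.732.

P(H | E) ≈ 0.732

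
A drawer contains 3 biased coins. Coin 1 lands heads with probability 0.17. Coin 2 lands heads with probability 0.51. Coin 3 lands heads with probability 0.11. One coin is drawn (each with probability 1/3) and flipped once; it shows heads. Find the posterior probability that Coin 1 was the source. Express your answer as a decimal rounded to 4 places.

Tabulate prior·likelihood by source: [1] prior 0.333333, lik 0.17, product 0.05667; [2] prior 0.333333, lik 0.51, product 0.1700; [3] prior 0.333333, lik 0.11, product 0.03667.
Normalizing constant = 0.26333; the posterior for Coin 1 is its product over the sum, 0.05667/0.26333 = 0.2152.

Posterior probability ≈ 0.2152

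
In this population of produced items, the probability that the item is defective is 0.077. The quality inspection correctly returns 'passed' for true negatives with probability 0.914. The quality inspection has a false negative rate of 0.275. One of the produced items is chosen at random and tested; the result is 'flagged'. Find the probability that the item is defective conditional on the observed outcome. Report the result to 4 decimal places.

P(H | E) ≈ 0.4129

Write H for 'the item is defective'. Prior odds H:¬H = 0.077/0.923 = 0.083424. For the 'flagged' outcome, the likelihood ratio is 0.725/0.086 = 8.4302.
Posterior odds = 0.083424 × 8.4302 = 0.70328, so P(H|E) = 0.70328/(1+0.70328) = 0.4129.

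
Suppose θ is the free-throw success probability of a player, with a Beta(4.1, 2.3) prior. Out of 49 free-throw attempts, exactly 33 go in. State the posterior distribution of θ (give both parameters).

Posterior: Beta(37.1, 18.3)

Observing 33 successes and 16 failures updates Beta(4.1, 2.3) by adding the success and failure counts to the two shape parameters: α = 4.1+33 = 37.1, β = 2.3+16 = 18.3.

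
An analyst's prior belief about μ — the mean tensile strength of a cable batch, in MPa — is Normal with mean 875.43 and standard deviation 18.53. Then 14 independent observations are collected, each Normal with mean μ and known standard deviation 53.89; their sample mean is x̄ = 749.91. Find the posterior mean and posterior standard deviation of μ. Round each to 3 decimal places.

Prior precision 1/τ₀² = 1/18.53² = 0.00291239; data precision n/σ² = 14/53.89² = 0.00482072.
Posterior precision = 0.00291239 + 0.00482072 = 0.00773310, giving posterior SD = 1/√0.00773310 = 11.372.
Posterior mean = (0.00291239·875.43 + 0.00482072·749.91) / 0.00773310 = 797.182.

Posterior mean ≈ 797.182; posterior SD ≈ 11.372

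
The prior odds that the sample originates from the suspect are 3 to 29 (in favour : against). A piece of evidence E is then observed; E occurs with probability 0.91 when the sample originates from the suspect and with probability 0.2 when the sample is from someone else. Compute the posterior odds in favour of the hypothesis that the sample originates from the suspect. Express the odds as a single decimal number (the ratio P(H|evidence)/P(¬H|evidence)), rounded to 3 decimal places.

Posterior odds ≈ 0.471

Prior odds = 3/29 = 0.10345.
Likelihood ratio for E = 0.91/0.2 = 4.5500.
Posterior odds = prior odds × LR = 0.47069.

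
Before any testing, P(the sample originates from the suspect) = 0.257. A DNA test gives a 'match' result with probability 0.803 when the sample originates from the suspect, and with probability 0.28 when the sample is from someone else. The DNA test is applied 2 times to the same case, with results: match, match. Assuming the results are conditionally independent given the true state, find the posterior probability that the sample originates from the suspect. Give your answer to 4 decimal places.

Posterior P(H) ≈ 0.7399

With H the event that the sample originates from the suspect, the joint likelihood of the observed sequence is P(data|H) = 0.803·0.803 = 0.64481 and P(data|¬H) = 0.28·0.28 = 0.078400.
Bayes: P(H|data) = 0.257·0.64481 / (0.257·0.64481 + 0.743·0.078400) = 0.16572/0.22397 = 0.7399.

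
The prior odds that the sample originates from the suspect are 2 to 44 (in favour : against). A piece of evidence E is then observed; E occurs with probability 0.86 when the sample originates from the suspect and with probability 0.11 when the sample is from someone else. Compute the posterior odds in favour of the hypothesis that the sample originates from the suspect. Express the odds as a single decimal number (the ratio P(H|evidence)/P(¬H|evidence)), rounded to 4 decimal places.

Posterior odds ≈ 0.3554

Prior odds = 2/44 = 0.045455.
Likelihood ratio for E = 0.86/0.11 = 7.8182.
Posterior odds = prior odds × LR = 0.35537.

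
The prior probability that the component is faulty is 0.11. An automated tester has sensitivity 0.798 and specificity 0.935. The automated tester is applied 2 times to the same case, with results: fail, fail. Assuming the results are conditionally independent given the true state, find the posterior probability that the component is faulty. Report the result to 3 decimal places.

Posterior P(H) ≈ 0.949

With H the event that the component is faulty, the joint likelihood of the observed sequence is P(data|H) = 0.798·0.798 = 0.63680 and P(data|¬H) = 0.065·0.065 = 0.0042250.
Bayes: P(H|data) = 0.11·0.63680 / (0.11·0.63680 + 0.89·0.0042250) = 0.070048/0.073809 = 0.9491.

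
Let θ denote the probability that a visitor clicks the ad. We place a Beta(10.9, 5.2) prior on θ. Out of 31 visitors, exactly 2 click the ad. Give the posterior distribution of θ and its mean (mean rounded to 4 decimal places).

The binomial likelihood is conjugate to the Beta prior: with 2 successes and 29 failures, the posterior is Beta(10.9+2, 5.2+29) = Beta(12.9, 34.2).
Posterior mean = α/(α+β) = 12.9/47.1 = 0.2739.

Posterior: Beta(12.9, 34.2); mean ≈ 0.2739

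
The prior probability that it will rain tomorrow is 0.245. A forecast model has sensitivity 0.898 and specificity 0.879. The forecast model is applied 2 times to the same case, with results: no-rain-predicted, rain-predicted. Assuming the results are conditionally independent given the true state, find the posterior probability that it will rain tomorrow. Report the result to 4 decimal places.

With H the event that it will rain tomorrow, the joint likelihood of the observed sequence is P(data|H) = 0.102·0.898 = 0.091596 and P(data|¬H) = 0.879·0.121 = 0.10636.
Bayes: P(H|data) = 0.245·0.091596 / (0.245·0.091596 + 0.755·0.10636) = 0.022441/0.10274 = 0.2184.

Posterior P(H) ≈ 0.2184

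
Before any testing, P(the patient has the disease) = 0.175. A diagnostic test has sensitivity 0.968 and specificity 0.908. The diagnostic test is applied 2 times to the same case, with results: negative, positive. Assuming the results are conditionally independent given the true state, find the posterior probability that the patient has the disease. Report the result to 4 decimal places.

With H the event that the patient has the disease, the joint likelihood of the observed sequence is P(data|H) = 0.032·0.968 = 0.030976 and P(data|¬H) = 0.908·0.092 = 0.083536.
Bayes: P(H|data) = 0.175·0.030976 / (0.175·0.030976 + 0.825·0.083536) = 0.0054208/0.074338 = 0.0729.

Posterior P(H) ≈ 0.0729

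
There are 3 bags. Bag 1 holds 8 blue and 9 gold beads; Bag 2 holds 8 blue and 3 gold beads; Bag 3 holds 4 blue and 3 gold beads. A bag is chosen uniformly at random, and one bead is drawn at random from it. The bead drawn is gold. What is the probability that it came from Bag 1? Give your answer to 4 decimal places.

Posterior probability ≈ 0.4302

Tabulate prior·likelihood by source: [1] prior 0.333333, lik 0.5294, product 0.1765; [2] prior 0.333333, lik 0.2727, product 0.09091; [3] prior 0.333333, lik 0.4286, product 0.1429.
Normalizing constant = 0.41024; the posterior for Bag 1 is its product over the sum, 0.1765/0.41024 = 0.4302.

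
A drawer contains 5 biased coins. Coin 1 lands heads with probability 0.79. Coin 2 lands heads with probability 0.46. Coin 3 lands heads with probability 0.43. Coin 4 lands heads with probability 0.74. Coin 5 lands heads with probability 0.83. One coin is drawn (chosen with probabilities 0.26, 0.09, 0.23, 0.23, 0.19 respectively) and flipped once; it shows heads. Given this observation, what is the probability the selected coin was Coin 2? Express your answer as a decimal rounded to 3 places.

Tabulate prior·likelihood by source: [1] prior 0.26, lik 0.79, product 0.2054; [2] prior 0.09, lik 0.46, product 0.04140; [3] prior 0.23, lik 0.43, product 0.09890; [4] prior 0.23, lik 0.74, product 0.1702; [5] prior 0.19, lik 0.83, product 0.1577.
Normalizing constant = 0.67360; the posterior for Coin 2 is its product over the sum, 0.04140/0.67360 = 0.061.

Posterior probability ≈ 0.061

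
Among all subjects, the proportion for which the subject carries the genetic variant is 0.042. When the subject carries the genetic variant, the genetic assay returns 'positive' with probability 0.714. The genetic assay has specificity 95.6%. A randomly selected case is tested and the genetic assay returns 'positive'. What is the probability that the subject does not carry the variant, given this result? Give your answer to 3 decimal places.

P(¬H | E) ≈ 0.584

Let H be the event that the subject carries the genetic variant. P(H) = 0.042, so P(¬H) = 0.958. With E the 'positive' result, P(E|H) = 0.714 and P(E|¬H) = 0.044.
P(E) = 0.714·0.042 + 0.044·0.958 = 0.029988 + 0.042152 = 0.072140.
By Bayes' theorem, P(H|E) = 0.029988 / 0.072140 = 0.416. Hence P(¬H|E) = 1 − 0.416 = 0.584.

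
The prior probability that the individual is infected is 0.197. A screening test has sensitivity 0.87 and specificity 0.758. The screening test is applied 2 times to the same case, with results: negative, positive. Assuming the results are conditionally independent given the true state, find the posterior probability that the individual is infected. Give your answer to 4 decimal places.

With H the event that the individual is infected, the joint likelihood of the observed sequence is P(data|H) = 0.13·0.87 = 0.11310 and P(data|¬H) = 0.758·0.242 = 0.18344.
Bayes: P(H|data) = 0.197·0.11310 / (0.197·0.11310 + 0.803·0.18344) = 0.022281/0.16958 = 0.1314.

Posterior P(H) ≈ 0.1314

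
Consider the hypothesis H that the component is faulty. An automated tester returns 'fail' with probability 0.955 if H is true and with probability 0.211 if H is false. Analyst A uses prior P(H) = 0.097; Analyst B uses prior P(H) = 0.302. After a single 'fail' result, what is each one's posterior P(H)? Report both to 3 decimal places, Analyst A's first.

The likelihood ratio for a 'fail' result is 0.955/0.211 = 4.5261.
Analyst A: prior odds 0.097/0.903 = 0.10742; posterior odds 0.48619; posterior probability 0.327.
Analyst B: prior odds 0.302/0.698 = 0.43266; posterior odds 1.9583; posterior probability 0.662.

Analyst A: 0.327; Analyst B: 0.662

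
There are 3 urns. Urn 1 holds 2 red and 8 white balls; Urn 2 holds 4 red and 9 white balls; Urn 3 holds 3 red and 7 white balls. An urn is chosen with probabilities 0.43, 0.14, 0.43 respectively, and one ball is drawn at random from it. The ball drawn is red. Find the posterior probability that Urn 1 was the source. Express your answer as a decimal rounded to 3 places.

P(red|Urn 1) = 0.2; P(red|Urn 2) = 0.3077; P(red|Urn 3) = 0.3.
Prior × likelihood for each source: 0.43·0.2=0.08600, 0.14·0.3077=0.04308, 0.43·0.3=0.1290. Summing gives P(red) = 0.25808.
P(Urn 1 | red) = 0.08600 / 0.25808 = 0.333.

Posterior probability ≈ 0.333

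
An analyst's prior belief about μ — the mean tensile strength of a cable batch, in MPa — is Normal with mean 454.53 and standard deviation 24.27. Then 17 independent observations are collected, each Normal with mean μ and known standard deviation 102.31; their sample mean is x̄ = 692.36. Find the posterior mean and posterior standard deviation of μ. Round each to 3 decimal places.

Posterior mean ≈ 570.810; posterior SD ≈ 17.351

Prior precision 1/τ₀² = 1/24.27² = 0.00169770; data precision n/σ² = 17/102.31² = 0.00162410.
Posterior precision = 0.00169770 + 0.00162410 = 0.00332180, giving posterior SD = 1/√0.00332180 = 17.351.
Posterior mean = (0.00169770·454.53 + 0.00162410·692.36) / 0.00332180 = 570.810.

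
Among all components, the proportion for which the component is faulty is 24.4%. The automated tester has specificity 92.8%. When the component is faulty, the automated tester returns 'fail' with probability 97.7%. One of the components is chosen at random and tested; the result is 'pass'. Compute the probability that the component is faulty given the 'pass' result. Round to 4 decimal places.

Let H be the event that the component is faulty. P(H) = 0.244, so P(¬H) = 0.756. With E the 'pass' result, P(E|H) = 0.023 and P(E|¬H) = 0.928.
P(E) = 0.023·0.244 + 0.928·0.756 = 0.0056120 + 0.70157 = 0.70718.
By Bayes' theorem, P(H|E) = 0.0056120 / 0.70718 = 0.0079.

P(H | E) ≈ 0.0079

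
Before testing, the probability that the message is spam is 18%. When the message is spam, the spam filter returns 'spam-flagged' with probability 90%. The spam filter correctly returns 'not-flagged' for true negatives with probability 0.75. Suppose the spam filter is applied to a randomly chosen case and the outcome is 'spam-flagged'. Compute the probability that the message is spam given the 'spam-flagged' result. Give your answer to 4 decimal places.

Write H for 'the message is spam'. Prior odds H:¬H = 0.18/0.82 = 0.21951. For the 'spam-flagged' outcome, the likelihood ratio is 0.9/0.25 = 3.6000.
Posterior odds = 0.21951 × 3.6000 = 0.79024, so P(H|E) = 0.79024/(1+0.79024) = 0.4414.

P(H | E) ≈ 0.4414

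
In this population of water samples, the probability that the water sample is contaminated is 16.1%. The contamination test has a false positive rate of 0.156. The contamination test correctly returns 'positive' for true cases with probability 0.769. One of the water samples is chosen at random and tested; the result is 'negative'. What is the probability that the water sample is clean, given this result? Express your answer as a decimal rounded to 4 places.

Let H be the event that the water sample is contaminated. P(H) = 0.161, so P(¬H) = 0.839. With E the 'negative' result, P(E|H) = 0.231 and P(E|¬H) = 0.844.
P(E) = 0.231·0.161 + 0.844·0.839 = 0.037191 + 0.70812 = 0.74531.
By Bayes' theorem, P(H|E) = 0.037191 / 0.74531 = 0.0499. Hence P(¬H|E) = 1 − 0.0499 = 0.9501.

P(¬H | E) ≈ 0.9501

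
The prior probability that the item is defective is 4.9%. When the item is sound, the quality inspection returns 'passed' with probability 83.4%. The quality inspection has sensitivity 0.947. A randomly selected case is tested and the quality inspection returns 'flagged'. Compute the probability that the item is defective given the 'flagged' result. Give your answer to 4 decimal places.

Let H be the event that the item is defective. P(H) = 0.049, so P(¬H) = 0.951. With E the 'flagged' result, P(E|H) = 0.947 and P(E|¬H) = 0.166.
P(E) = 0.947·0.049 + 0.166·0.951 = 0.046403 + 0.15787 = 0.20427.
By Bayes' theorem, P(H|E) = 0.046403 / 0.20427 = 0.2272.

P(H | E) ≈ 0.2272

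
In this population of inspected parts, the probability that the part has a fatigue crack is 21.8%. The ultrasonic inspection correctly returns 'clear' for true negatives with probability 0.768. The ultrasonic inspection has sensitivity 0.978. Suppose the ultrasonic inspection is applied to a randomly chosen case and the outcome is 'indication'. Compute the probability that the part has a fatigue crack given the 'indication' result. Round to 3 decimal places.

Write H for 'the part has a fatigue crack'. Prior odds H:¬H = 0.218/0.782 = 0.27877. For the 'indication' outcome, the likelihood ratio is 0.978/0.232 = 4.2155.
Posterior odds = 0.27877 × 4.2155 = 1.1752, so P(H|E) = 1.1752/(1+1.1752) = 0.540.

P(H | E) ≈ 0.540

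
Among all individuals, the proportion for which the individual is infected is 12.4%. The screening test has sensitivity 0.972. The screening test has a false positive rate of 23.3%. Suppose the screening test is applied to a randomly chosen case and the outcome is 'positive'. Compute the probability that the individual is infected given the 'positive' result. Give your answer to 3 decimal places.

Write H for 'the individual is infected'. Prior odds H:¬H = 0.124/0.876 = 0.14155. For the 'positive' outcome, the likelihood ratio is 0.972/0.233 = 4.1717.
Posterior odds = 0.14155 × 4.1717 = 0.59051, so P(H|E) = 0.59051/(1+0.59051) = 0.371.

P(H | E) ≈ 0.371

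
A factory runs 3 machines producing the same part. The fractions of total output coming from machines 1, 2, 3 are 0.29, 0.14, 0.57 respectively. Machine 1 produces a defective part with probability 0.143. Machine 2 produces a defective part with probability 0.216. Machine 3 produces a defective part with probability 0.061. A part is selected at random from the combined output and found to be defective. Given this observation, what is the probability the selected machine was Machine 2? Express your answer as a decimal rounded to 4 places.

Posterior probability ≈ 0.2840

P(defective|M1) = 0.143; P(defective|M2) = 0.216; P(defective|M3) = 0.061.
Prior × likelihood for each source: 0.29·0.143=0.04147, 0.14·0.216=0.03024, 0.57·0.061=0.03477. Summing gives P(defective) = 0.10648.
P(Machine 2 | defective) = 0.03024 / 0.10648 = 0.2840.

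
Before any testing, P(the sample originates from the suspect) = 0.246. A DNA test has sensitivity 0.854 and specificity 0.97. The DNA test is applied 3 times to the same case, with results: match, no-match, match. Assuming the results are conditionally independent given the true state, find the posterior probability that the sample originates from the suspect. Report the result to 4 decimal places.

Posterior P(H) ≈ 0.9755

Let H be the event that the sample originates from the suspect; start with P(H) = 0.246. P('match'|H) = 0.854, P('match'|¬H) = 0.03.
Update on result 1 ('match'): P(H) ← 0.854·0.2460 / (0.854·0.2460 + 0.03·0.7540) = 0.21008/0.23270 = 0.9028.
Update on result 2 ('no-match'): P(H) ← 0.146·0.9028 / (0.146·0.9028 + 0.97·0.0972) = 0.13181/0.22610 = 0.5830.
Update on result 3 ('match'): P(H) ← 0.854·0.5830 / (0.854·0.5830 + 0.03·0.4170) = 0.49786/0.51037 = 0.9755.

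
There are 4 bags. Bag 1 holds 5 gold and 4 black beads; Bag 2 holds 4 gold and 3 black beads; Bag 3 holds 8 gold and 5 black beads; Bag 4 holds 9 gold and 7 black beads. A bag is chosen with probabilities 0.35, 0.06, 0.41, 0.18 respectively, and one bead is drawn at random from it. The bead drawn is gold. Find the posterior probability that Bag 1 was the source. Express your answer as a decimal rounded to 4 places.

Posterior probability ≈ 0.3339

P(gold|Bag 1) = 0.5556; P(gold|Bag 2) = 0.5714; P(gold|Bag 3) = 0.6154; P(gold|Bag 4) = 0.5625.
Prior × likelihood for each source: 0.35·0.5556=0.1944, 0.06·0.5714=0.03429, 0.41·0.6154=0.2523, 0.18·0.5625=0.1012. Summing gives P(gold) = 0.58229.
P(Bag 1 | gold) = 0.1944 / 0.58229 = 0.3339.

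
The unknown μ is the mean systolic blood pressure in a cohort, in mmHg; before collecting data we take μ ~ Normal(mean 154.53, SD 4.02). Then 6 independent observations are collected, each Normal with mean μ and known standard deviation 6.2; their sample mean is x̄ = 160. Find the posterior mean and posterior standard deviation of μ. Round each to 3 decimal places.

Prior precision 1/τ₀² = 1/4.02² = 0.0618797; data precision n/σ² = 6/6.2² = 0.156087.
Posterior precision = 0.0618797 + 0.156087 = 0.217967, giving posterior SD = 1/√0.217967 = 2.142.
Posterior mean = (0.0618797·154.53 + 0.156087·160) / 0.217967 = 158.447.

Posterior mean ≈ 158.447; posterior SD ≈ 2.142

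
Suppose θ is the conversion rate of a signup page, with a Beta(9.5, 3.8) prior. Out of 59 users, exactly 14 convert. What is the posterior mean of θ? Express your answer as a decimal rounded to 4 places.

The binomial likelihood is conjugate to the Beta prior: with 14 successes and 45 failures, the posterior is Beta(9.5+14, 3.8+45) = Beta(23.5, 48.8).
E[θ | data] = 23.5/(23.5+48.8) = 0.3250.

Posterior mean ≈ 0.3250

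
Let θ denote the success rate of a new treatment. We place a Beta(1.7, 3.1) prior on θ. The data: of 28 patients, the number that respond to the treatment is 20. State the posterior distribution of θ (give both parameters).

Posterior: Beta(21.7, 11.1)

The binomial likelihood is conjugate to the Beta prior: with 20 successes and 8 failures, the posterior is Beta(1.7+20, 3.1+8) = Beta(21.7, 11.1).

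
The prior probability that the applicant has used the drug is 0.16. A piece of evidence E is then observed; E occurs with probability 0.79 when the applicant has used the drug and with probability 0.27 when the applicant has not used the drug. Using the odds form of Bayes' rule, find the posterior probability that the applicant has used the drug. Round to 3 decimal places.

Posterior probability ≈ 0.358

Prior odds = 0.16/(1−0.16) = 0.19048. In log-odds, ln(0.19048) = -1.6582.
Add log likelihood ratio: ln(2.9259) = 1.0736.
Posterior log-odds = -0.58462, so posterior odds = exp(-0.58462) = 0.55732. Converting, P(H|E) = 0.55732/1.5573 = 0.358.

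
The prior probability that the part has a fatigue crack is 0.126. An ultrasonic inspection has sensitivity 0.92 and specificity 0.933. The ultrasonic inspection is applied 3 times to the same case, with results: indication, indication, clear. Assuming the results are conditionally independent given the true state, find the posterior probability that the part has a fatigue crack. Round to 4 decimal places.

Posterior P(H) ≈ 0.6998

With H the event that the part has a fatigue crack, the joint likelihood of the observed sequence is P(data|H) = 0.92·0.92·0.08 = 0.067712 and P(data|¬H) = 0.067·0.067·0.933 = 0.0041882.
Bayes: P(H|data) = 0.126·0.067712 / (0.126·0.067712 + 0.874·0.0041882) = 0.0085317/0.012192 = 0.6998.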